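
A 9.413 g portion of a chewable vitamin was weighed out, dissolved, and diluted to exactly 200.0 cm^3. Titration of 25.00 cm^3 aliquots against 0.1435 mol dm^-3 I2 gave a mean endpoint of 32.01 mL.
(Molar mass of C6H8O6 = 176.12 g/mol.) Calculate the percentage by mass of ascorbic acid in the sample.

C6H8O6 + I2 → C6H6O6 + 2 HI
n(I2) per titration = 0.03201 × 0.1435 = 4.593 × 10^-3 mol
n(C6H8O6) in each aliquot = 4.593 × 10^-3 mol (1:1 ratio)
n(C6H8O6) in the whole flask = 4.593 × 10^-3 × 200.0/25.00 = 0.03675 mol
mass of C6H8O6 = 0.03675 × 176.12 = 6.472 g
% C6H8O6 = 6.472 / 9.413 × 100 = 68.76 %

68.76 %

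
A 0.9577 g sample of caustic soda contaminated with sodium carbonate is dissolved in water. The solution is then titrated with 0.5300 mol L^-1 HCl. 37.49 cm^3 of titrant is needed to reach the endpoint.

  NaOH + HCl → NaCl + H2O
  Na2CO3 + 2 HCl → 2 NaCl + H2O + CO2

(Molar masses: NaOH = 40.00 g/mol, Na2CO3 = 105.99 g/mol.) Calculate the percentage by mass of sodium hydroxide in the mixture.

30.63 %

n(HCl) = 0.03749 × 0.5300 = 0.01987 mol
Let x = n(NaOH), y = n(Na2CO3).
Titrant: 1x + 2y = 0.01987;  mass: 40.00x + 105.99y = 0.9577
Solving, x = 7.333 × 10^-3 mol, y = 6.268 × 10^-3 mol
mass of NaOH = 7.333 × 10^-3 × 40.00 = 0.2933 g
% NaOH = 0.2933 / 0.9577 × 100 = 30.63 %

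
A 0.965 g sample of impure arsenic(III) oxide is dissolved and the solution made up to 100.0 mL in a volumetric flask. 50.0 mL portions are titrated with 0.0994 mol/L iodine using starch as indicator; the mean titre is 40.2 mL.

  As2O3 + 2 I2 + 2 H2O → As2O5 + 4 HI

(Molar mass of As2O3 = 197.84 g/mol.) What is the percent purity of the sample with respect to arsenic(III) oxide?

n(I2) per titration = 0.0402 × 0.0994 = 4.00 × 10^-3 mol
From the 1:2 ratio, n(As2O3) in each aliquot = 1/2 × 4.00 × 10^-3 = 2.00 × 10^-3 mol
n(As2O3) in the whole flask = 2.00 × 10^-3 × 100.0/50.0 = 4.00 × 10^-3 mol
mass of As2O3 = 4.00 × 10^-3 × 197.84 = 0.791 g
% As2O3 = 0.791 / 0.965 × 100 = 81.9 %

81.9 %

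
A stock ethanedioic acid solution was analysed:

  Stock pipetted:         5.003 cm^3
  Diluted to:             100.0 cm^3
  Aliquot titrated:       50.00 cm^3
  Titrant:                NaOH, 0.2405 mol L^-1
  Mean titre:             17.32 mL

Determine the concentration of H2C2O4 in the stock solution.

0.8326 mol/L

H2C2O4 + 2 NaOH → Na2C2O4 + 2 H2O
n(NaOH) = 0.01732 × 0.2405 = 4.165 × 10^-3 mol
From the 1:2 ratio, n(H2C2O4) in the aliquot = 1/2 × 4.165 × 10^-3 = 2.083 × 10^-3 mol
[H2C2O4]_dilute = 2.083 × 10^-3 / 0.05000 = 0.04165 mol/L
Dilution factor = 100.0 / 5.003 = 19.99
[H2C2O4]_stock = 0.04165 × 19.99 = 0.8326 mol/L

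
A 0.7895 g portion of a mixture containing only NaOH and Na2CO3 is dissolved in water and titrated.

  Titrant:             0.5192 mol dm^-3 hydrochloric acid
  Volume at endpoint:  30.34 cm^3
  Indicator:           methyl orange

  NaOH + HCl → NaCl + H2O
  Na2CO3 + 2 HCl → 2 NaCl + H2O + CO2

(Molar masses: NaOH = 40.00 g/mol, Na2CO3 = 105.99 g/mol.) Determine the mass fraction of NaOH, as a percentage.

n(HCl) = 0.03034 × 0.5192 = 0.01575 mol
Let x = n(NaOH), y = n(Na2CO3).
Titrant: 1x + 2y = 0.01575;  mass: 40.00x + 105.99y = 0.7895
Solving, x = 3.486 × 10^-3 mol, y = 6.133 × 10^-3 mol
mass of NaOH = 3.486 × 10^-3 × 40.00 = 0.1395 g
% NaOH = 0.1395 / 0.7895 × 100 = 17.66 %

17.66 %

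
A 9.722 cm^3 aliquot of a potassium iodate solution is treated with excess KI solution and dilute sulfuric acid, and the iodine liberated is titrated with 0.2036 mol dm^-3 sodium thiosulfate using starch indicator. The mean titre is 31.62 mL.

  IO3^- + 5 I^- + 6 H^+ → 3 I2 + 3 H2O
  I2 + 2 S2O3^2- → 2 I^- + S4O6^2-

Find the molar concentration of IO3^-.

0.1104 mol/L

n(S2O3^2-) = 0.03162 × 0.2036 = 6.438 × 10^-3 mol
n(I2) = n(S2O3^2-)/2 = 3.219 × 10^-3 mol
From the 1:3 ratio, n(IO3^-) in the aliquot = 1/3 × 3.219 × 10^-3 = 1.073 × 10^-3 mol
[IO3^-] = 1.073 × 10^-3 / 0.009722 = 0.1104 mol/L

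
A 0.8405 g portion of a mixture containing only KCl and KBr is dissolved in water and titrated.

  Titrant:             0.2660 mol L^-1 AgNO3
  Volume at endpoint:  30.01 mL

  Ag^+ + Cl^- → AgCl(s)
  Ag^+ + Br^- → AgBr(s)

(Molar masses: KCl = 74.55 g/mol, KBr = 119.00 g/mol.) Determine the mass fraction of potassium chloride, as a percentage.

21.84 %

n(AgNO3) = 0.03001 × 0.2660 = 7.983 × 10^-3 mol
Let x = n(KCl), y = n(KBr).
Titrant: 1x + 1y = 7.983 × 10^-3;  mass: 74.55x + 119.00y = 0.8405
Solving, x = 2.462 × 10^-3 mol, y = 5.521 × 10^-3 mol
mass of KCl = 2.462 × 10^-3 × 74.55 = 0.1835 g
% KCl = 0.1835 / 0.8405 × 100 = 21.84 %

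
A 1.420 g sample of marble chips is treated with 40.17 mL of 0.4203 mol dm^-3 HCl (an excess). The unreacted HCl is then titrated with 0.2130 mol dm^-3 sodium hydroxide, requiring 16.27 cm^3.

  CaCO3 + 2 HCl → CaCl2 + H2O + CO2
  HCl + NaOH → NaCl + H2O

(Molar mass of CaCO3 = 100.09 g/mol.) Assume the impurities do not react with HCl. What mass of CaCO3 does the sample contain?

n(HCl) added = 0.04017 × 0.4203 = 0.01688 mol
n(NaOH) used in back-titration = 0.01627 × 0.2130 = 3.466 × 10^-3 mol
n(HCl) left over = 3.466 × 10^-3 mol (1:1 ratio)
n(HCl) consumed by analyte = 0.01688 − 3.466 × 10^-3 = 0.01342 mol
From the 1:2 ratio, n(CaCO3) = 1/2 × 0.01342 = 6.709 × 10^-3 mol
mass of CaCO3 = 6.709 × 10^-3 × 100.09 = 0.6715 g

0.6715 g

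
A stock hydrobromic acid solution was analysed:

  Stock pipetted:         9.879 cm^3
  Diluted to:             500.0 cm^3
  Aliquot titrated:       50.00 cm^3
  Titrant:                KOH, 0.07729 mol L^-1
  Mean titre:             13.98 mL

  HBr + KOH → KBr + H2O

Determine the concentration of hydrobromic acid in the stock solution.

n(KOH) = 0.01398 × 0.07729 = 1.081 × 10^-3 mol
n(HBr) in the aliquot = 1.081 × 10^-3 mol (1:1 ratio)
[HBr]_dilute = 1.081 × 10^-3 / 0.05000 = 0.02161 mol/L
Dilution factor = 500.0 / 9.879 = 50.61
[HBr]_stock = 0.02161 × 50.61 = 1.094 mol/L

1.094 mol/L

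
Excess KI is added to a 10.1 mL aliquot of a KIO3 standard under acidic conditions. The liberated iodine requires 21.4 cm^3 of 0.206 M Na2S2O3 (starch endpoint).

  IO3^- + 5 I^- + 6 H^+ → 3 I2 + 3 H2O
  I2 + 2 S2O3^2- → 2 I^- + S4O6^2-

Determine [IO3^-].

n(S2O3^2-) = 0.0214 × 0.206 = 4.41 × 10^-3 mol
n(I2) = n(S2O3^2-)/2 = 2.20 × 10^-3 mol
From the 1:3 ratio, n(IO3^-) in the aliquot = 1/3 × 2.20 × 10^-3 = 7.35 × 10^-4 mol
[IO3^-] = 7.35 × 10^-4 / 0.0101 = 0.0727 mol/L

0.0727 M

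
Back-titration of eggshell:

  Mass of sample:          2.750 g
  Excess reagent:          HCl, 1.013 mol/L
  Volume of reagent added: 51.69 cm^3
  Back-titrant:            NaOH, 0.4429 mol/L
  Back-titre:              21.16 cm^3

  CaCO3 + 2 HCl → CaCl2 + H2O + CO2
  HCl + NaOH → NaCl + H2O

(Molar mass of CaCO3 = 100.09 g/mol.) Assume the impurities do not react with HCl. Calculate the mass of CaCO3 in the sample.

2.151 g

n(HCl) added = 0.05169 × 1.013 = 0.05236 mol
n(NaOH) used in back-titration = 0.02116 × 0.4429 = 9.372 × 10^-3 mol
n(HCl) left over = 9.372 × 10^-3 mol (1:1 ratio)
n(HCl) consumed by analyte = 0.05236 − 9.372 × 10^-3 = 0.04299 mol
From the 1:2 ratio, n(CaCO3) = 1/2 × 0.04299 = 0.02150 mol
mass of CaCO3 = 0.02150 × 100.09 = 2.151 g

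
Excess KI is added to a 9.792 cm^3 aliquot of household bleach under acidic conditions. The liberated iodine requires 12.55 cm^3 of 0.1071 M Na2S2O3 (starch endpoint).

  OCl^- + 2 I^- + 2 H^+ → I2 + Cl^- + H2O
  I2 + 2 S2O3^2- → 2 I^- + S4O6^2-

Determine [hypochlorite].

n(S2O3^2-) = 0.01255 × 0.1071 = 1.344 × 10^-3 mol
n(I2) = n(S2O3^2-)/2 = 6.721 × 10^-4 mol
n(OCl^-) in the aliquot = 6.721 × 10^-4 mol (1:1 ratio)
[OCl^-] = 6.721 × 10^-4 / 0.009792 = 0.06863 mol/L

0.06863 M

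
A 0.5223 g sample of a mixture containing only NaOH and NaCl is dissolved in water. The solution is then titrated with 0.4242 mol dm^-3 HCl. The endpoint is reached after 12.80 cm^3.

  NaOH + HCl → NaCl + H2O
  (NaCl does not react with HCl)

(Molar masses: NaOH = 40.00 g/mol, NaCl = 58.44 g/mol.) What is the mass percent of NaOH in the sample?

41.58 %

n(HCl) = 0.01280 × 0.4242 = 5.430 × 10^-3 mol
Let x = n(NaOH), y = n(NaCl).
Titrant: 1x = 5.430 × 10^-3;  mass: 40.00x + 58.44y = 0.5223
Solving, x = 5.430 × 10^-3 mol, y = 5.221 × 10^-3 mol
mass of NaOH = 5.430 × 10^-3 × 40.00 = 0.2172 g
% NaOH = 0.2172 / 0.5223 × 100 = 41.58 %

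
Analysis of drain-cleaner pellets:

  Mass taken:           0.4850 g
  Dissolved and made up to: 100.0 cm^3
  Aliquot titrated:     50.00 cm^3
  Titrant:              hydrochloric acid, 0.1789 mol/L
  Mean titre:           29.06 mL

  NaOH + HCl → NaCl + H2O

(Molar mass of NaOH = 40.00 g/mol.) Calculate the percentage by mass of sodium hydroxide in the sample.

n(HCl) per titration = 0.02906 × 0.1789 = 5.199 × 10^-3 mol
n(NaOH) in each aliquot = 5.199 × 10^-3 mol (1:1 ratio)
n(NaOH) in the whole flask = 5.199 × 10^-3 × 100.0/50.00 = 0.01040 mol
mass of NaOH = 0.01040 × 40.00 = 0.4159 g
% NaOH = 0.4159 / 0.4850 × 100 = 85.75 %

85.75 %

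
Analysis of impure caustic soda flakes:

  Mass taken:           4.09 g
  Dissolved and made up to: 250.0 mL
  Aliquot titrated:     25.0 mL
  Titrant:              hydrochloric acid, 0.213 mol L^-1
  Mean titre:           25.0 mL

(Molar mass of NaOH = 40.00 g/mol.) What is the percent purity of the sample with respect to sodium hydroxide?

52.1 %

NaOH + HCl → NaCl + H2O
n(HCl) per titration = 0.0250 × 0.213 = 5.33 × 10^-3 mol
n(NaOH) in each aliquot = 5.33 × 10^-3 mol (1:1 ratio)
n(NaOH) in the whole flask = 5.33 × 10^-3 × 250.0/25.0 = 0.0532 mol
mass of NaOH = 0.0532 × 40.00 = 2.13 g
% NaOH = 2.13 / 4.09 × 100 = 52.1 %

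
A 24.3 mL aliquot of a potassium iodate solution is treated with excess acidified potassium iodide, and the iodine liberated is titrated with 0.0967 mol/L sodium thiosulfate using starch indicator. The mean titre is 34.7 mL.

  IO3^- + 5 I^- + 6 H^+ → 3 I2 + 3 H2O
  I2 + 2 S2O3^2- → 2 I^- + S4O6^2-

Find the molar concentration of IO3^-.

0.0230 mol/L

n(S2O3^2-) = 0.0347 × 0.0967 = 3.36 × 10^-3 mol
n(I2) = n(S2O3^2-)/2 = 1.68 × 10^-3 mol
From the 1:3 ratio, n(IO3^-) in the aliquot = 1/3 × 1.68 × 10^-3 = 5.59 × 10^-4 mol
[IO3^-] = 5.59 × 10^-4 / 0.0243 = 0.0230 mol/L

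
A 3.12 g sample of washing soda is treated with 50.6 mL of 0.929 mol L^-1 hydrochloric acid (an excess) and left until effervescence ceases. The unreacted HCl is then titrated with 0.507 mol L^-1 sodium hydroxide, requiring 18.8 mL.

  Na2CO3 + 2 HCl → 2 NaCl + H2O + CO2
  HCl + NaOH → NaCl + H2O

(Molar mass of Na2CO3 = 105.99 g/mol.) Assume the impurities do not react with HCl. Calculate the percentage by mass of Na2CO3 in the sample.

n(HCl) added = 0.0506 × 0.929 = 0.0470 mol
n(NaOH) used in back-titration = 0.0188 × 0.507 = 9.53 × 10^-3 mol
n(HCl) left over = 9.53 × 10^-3 mol (1:1 ratio)
n(HCl) consumed by analyte = 0.0470 − 9.53 × 10^-3 = 0.0375 mol
From the 1:2 ratio, n(Na2CO3) = 1/2 × 0.0375 = 0.0187 mol
mass of Na2CO3 = 0.0187 × 105.99 = 1.99 g
% Na2CO3 = 1.99 / 3.12 × 100 = 63.7 %

63.7 %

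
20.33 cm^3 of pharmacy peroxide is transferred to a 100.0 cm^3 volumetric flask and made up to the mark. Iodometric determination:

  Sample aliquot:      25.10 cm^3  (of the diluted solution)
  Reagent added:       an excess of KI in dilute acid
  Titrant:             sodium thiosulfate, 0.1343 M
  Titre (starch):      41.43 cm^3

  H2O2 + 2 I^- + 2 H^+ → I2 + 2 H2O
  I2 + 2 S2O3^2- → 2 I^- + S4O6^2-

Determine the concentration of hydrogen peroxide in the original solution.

n(S2O3^2-) = 0.04143 × 0.1343 = 5.564 × 10^-3 mol
n(I2) = n(S2O3^2-)/2 = 2.782 × 10^-3 mol
n(H2O2) in the aliquot = 2.782 × 10^-3 mol (1:1 ratio)
[H2O2]_dilute = 2.782 × 10^-3 / 0.02510 = 0.1108 mol/L
[H2O2]_original = 0.1108 × 100.0/20.33 = 0.5452 mol/L

0.5452 M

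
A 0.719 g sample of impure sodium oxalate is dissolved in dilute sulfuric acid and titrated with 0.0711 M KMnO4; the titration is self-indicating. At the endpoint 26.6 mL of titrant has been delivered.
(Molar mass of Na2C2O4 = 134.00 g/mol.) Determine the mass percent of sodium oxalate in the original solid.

2 MnO4^- + 5 C2O4^2- + 16 H^+ → 2 Mn^2+ + 10 CO2 + 8 H2O
n(KMnO4) = 0.0266 L × 0.0711 mol/L = 1.89 × 10^-3 mol
From the 5:2 ratio, n(Na2C2O4) = 5/2 × 1.89 × 10^-3 = 4.73 × 10^-3 mol
mass of Na2C2O4 = 4.73 × 10^-3 × 134.00 g/mol = 0.634 g
% Na2C2O4 = 0.634 / 0.719 × 100 = 88.1 %

88.1 %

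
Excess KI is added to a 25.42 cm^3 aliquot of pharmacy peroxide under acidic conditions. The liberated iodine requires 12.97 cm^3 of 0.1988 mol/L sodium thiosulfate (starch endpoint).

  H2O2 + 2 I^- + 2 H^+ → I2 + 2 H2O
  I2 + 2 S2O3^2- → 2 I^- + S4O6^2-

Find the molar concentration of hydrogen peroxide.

n(S2O3^2-) = 0.01297 × 0.1988 = 2.578 × 10^-3 mol
n(I2) = n(S2O3^2-)/2 = 1.289 × 10^-3 mol
n(H2O2) in the aliquot = 1.289 × 10^-3 mol (1:1 ratio)
[H2O2] = 1.289 × 10^-3 / 0.02542 = 0.05072 mol/L

0.05072 mol/L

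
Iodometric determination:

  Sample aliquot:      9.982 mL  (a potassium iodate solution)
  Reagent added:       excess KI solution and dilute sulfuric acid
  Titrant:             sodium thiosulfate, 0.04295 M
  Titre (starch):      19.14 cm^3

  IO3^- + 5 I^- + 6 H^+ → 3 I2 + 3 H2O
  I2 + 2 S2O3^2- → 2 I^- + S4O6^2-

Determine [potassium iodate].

n(S2O3^2-) = 0.01914 × 0.04295 = 8.221 × 10^-4 mol
n(I2) = n(S2O3^2-)/2 = 4.110 × 10^-4 mol
From the 1:3 ratio, n(IO3^-) in the aliquot = 1/3 × 4.110 × 10^-4 = 1.370 × 10^-4 mol
[IO3^-] = 1.370 × 10^-4 / 0.009982 = 0.01373 mol/L

0.01373 M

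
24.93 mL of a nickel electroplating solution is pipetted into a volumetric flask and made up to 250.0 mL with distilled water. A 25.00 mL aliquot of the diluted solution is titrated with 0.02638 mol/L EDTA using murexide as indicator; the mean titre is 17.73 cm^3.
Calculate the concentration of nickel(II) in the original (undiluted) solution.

Ni^2+ + EDTA^4- → [Ni(EDTA)]^2-
n(EDTA) = 0.01773 × 0.02638 = 4.677 × 10^-4 mol
n(Ni2+) in the aliquot = 4.677 × 10^-4 mol (1:1 ratio)
[Ni2+]_dilute = 4.677 × 10^-4 / 0.02500 = 0.01871 mol/L
Dilution factor = 250.0 / 24.93 = 10.03
[Ni2+]_stock = 0.01871 × 10.03 = 0.1876 mol/L

0.1876 mol/L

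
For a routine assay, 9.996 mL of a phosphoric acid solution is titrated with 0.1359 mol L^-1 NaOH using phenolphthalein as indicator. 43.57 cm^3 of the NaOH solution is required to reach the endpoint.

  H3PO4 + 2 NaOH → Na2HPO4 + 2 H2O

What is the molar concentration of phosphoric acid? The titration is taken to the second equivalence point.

0.2962 mol/L

n(NaOH) = 0.04357 L × 0.1359 mol/L = 5.921 × 10^-3 mol
From the 1:2 mole ratio, n(H3PO4) = 1/2 × 5.921 × 10^-3 = 2.961 × 10^-3 mol
[H3PO4] = 2.961 × 10^-3 mol / 0.009996 L = 0.2962 mol/L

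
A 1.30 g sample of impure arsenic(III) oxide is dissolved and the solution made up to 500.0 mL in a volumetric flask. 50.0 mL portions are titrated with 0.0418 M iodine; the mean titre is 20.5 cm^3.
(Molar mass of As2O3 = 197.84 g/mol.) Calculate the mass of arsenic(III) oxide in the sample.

As2O3 + 2 I2 + 2 H2O → As2O5 + 4 HI
n(I2) per titration = 0.0205 × 0.0418 = 8.57 × 10^-4 mol
From the 1:2 ratio, n(As2O3) in each aliquot = 1/2 × 8.57 × 10^-4 = 4.28 × 10^-4 mol
n(As2O3) in the whole flask = 4.28 × 10^-4 × 500.0/50.0 = 4.28 × 10^-3 mol
mass of As2O3 = 4.28 × 10^-3 × 197.84 = 0.848 g

0.848 g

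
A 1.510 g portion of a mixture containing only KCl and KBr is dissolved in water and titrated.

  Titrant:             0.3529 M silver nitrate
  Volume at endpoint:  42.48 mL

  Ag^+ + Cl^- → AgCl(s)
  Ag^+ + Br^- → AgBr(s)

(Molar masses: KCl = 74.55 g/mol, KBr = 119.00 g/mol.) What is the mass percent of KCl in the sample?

n(AgNO3) = 0.04248 × 0.3529 = 0.01499 mol
Let x = n(KCl), y = n(KBr).
Titrant: 1x + 1y = 0.01499;  mass: 74.55x + 119.00y = 1.510
Solving, x = 6.163 × 10^-3 mol, y = 8.828 × 10^-3 mol
mass of KCl = 6.163 × 10^-3 × 74.55 = 0.4595 g
% KCl = 0.4595 / 1.510 × 100 = 30.43 %

30.43 %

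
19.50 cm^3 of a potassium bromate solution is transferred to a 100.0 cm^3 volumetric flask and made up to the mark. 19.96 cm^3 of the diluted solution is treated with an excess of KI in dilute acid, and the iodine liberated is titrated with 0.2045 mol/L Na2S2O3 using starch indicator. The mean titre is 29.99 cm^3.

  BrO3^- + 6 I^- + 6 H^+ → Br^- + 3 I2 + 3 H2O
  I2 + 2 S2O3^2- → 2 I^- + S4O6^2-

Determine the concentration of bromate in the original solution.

n(S2O3^2-) = 0.02999 × 0.2045 = 6.133 × 10^-3 mol
n(I2) = n(S2O3^2-)/2 = 3.066 × 10^-3 mol
From the 1:3 ratio, n(BrO3^-) in the aliquot = 1/3 × 3.066 × 10^-3 = 1.022 × 10^-3 mol
[BrO3^-]_dilute = 1.022 × 10^-3 / 0.01996 = 0.05121 mol/L
[BrO3^-]_original = 0.05121 × 100.0/19.50 = 0.2626 mol/L

0.2626 mol/L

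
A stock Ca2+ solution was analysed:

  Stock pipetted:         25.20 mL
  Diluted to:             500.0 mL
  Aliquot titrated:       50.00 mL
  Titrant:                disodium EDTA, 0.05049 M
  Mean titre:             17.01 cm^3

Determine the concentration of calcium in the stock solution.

0.3408 M

Ca^2+ + EDTA^4- → [Ca(EDTA)]^2-
n(EDTA) = 0.01701 × 0.05049 = 8.588 × 10^-4 mol
n(Ca2+) in the aliquot = 8.588 × 10^-4 mol (1:1 ratio)
[Ca2+]_dilute = 8.588 × 10^-4 / 0.05000 = 0.01718 mol/L
Dilution factor = 500.0 / 25.20 = 19.84
[Ca2+]_stock = 0.01718 × 19.84 = 0.3408 mol/L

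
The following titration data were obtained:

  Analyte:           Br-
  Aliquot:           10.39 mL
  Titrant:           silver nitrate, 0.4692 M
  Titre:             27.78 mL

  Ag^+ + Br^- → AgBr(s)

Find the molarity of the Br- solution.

1.255 M

n(AgNO3) = 0.02778 L × 0.4692 mol/L = 0.01303 mol
n(Br-) = 0.01303 mol (1:1 mole ratio)
[Br-] = 0.01303 mol / 0.01039 L = 1.255 mol/L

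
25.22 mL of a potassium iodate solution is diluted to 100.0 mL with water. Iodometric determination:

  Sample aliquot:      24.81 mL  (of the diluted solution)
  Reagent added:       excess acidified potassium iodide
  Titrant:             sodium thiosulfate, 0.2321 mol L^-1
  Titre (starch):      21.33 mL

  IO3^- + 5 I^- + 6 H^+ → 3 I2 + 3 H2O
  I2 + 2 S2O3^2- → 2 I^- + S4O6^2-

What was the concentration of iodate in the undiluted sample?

0.1319 mol/L

n(S2O3^2-) = 0.02133 × 0.2321 = 4.951 × 10^-3 mol
n(I2) = n(S2O3^2-)/2 = 2.475 × 10^-3 mol
From the 1:3 ratio, n(IO3^-) in the aliquot = 1/3 × 2.475 × 10^-3 = 8.251 × 10^-4 mol
[IO3^-]_dilute = 8.251 × 10^-4 / 0.02481 = 0.03326 mol/L
[IO3^-]_original = 0.03326 × 100.0/25.22 = 0.1319 mol/L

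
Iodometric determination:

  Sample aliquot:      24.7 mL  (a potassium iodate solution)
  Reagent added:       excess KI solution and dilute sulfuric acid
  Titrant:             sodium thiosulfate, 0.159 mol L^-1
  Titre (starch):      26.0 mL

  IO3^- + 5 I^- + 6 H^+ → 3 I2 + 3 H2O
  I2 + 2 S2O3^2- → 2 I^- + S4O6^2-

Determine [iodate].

n(S2O3^2-) = 0.0260 × 0.159 = 4.13 × 10^-3 mol
n(I2) = n(S2O3^2-)/2 = 2.07 × 10^-3 mol
From the 1:3 ratio, n(IO3^-) in the aliquot = 1/3 × 2.07 × 10^-3 = 6.89 × 10^-4 mol
[IO3^-] = 6.89 × 10^-4 / 0.0247 = 0.0279 mol/L

0.0279 mol/L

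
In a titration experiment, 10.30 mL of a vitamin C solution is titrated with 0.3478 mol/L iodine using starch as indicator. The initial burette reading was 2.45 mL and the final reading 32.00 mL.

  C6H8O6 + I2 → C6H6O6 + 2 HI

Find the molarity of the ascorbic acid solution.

n(I2) = 0.02955 L × 0.3478 mol/L = 0.01028 mol
n(C6H8O6) = 0.01028 mol (1:1 mole ratio)
[C6H8O6] = 0.01028 mol / 0.01030 L = 0.9978 mol/L

0.9978 mol/L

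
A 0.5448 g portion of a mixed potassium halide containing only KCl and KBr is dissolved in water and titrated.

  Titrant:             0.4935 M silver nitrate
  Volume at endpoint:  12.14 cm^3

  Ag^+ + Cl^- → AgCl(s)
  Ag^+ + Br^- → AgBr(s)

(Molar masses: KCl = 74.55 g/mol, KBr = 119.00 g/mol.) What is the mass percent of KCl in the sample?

51.76 %

n(AgNO3) = 0.01214 × 0.4935 = 5.991 × 10^-3 mol
Let x = n(KCl), y = n(KBr).
Titrant: 1x + 1y = 5.991 × 10^-3;  mass: 74.55x + 119.00y = 0.5448
Solving, x = 3.783 × 10^-3 mol, y = 2.208 × 10^-3 mol
mass of KCl = 3.783 × 10^-3 × 74.55 = 0.2820 g
% KCl = 0.2820 / 0.5448 × 100 = 51.76 %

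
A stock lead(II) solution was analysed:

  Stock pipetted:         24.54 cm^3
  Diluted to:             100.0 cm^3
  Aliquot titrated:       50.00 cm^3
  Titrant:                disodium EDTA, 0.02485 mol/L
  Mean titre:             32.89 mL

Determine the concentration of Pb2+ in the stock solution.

0.06661 mol/L

Pb^2+ + EDTA^4- → [Pb(EDTA)]^2-
n(EDTA) = 0.03289 × 0.02485 = 8.173 × 10^-4 mol
n(Pb2+) in the aliquot = 8.173 × 10^-4 mol (1:1 ratio)
[Pb2+]_dilute = 8.173 × 10^-4 / 0.05000 = 0.01635 mol/L
Dilution factor = 100.0 / 24.54 = 4.075
[Pb2+]_stock = 0.01635 × 4.075 = 0.06661 mol/L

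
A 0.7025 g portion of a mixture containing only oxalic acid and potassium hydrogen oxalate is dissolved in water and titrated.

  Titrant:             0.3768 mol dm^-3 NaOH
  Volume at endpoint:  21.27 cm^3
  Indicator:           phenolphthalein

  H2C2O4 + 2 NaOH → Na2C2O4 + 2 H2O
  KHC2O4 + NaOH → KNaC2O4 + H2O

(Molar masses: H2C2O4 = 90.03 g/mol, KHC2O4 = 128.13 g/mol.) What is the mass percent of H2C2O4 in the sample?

25.01 %

n(NaOH) = 0.02127 × 0.3768 = 8.015 × 10^-3 mol
Let x = n(H2C2O4), y = n(KHC2O4).
Titrant: 2x + 1y = 8.015 × 10^-3;  mass: 90.03x + 128.13y = 0.7025
Solving, x = 1.952 × 10^-3 mol, y = 4.111 × 10^-3 mol
mass of H2C2O4 = 1.952 × 10^-3 × 90.03 = 0.1757 g
% H2C2O4 = 0.1757 / 0.7025 × 100 = 25.01 %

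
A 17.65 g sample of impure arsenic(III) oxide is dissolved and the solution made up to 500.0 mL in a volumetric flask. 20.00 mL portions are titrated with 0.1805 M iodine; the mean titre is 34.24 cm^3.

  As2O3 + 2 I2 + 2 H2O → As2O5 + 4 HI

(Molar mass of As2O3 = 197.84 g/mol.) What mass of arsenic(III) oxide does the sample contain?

n(I2) per titration = 0.03424 × 0.1805 = 6.180 × 10^-3 mol
From the 1:2 ratio, n(As2O3) in each aliquot = 1/2 × 6.180 × 10^-3 = 3.090 × 10^-3 mol
n(As2O3) in the whole flask = 3.090 × 10^-3 × 500.0/20.00 = 0.07725 mol
mass of As2O3 = 0.07725 × 197.84 = 15.28 g

15.28 g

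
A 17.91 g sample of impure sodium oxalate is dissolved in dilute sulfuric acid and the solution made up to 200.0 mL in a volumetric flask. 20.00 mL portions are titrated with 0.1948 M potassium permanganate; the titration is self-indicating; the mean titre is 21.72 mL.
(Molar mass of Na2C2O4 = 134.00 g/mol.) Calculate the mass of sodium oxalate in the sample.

2 MnO4^- + 5 C2O4^2- + 16 H^+ → 2 Mn^2+ + 10 CO2 + 8 H2O
n(KMnO4) per titration = 0.02172 × 0.1948 = 4.231 × 10^-3 mol
From the 5:2 ratio, n(Na2C2O4) in each aliquot = 5/2 × 4.231 × 10^-3 = 0.01058 mol
n(Na2C2O4) in the whole flask = 0.01058 × 200.0/20.00 = 0.1058 mol
mass of Na2C2O4 = 0.1058 × 134.00 = 14.17 g

14.17 g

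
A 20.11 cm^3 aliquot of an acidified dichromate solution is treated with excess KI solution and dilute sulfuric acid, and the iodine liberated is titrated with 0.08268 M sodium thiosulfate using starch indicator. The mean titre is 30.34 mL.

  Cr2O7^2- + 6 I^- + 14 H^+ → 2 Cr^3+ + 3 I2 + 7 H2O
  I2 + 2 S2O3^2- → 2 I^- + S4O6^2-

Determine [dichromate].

n(S2O3^2-) = 0.03034 × 0.08268 = 2.509 × 10^-3 mol
n(I2) = n(S2O3^2-)/2 = 1.254 × 10^-3 mol
From the 1:3 ratio, n(Cr2O7^2-) in the aliquot = 1/3 × 1.254 × 10^-3 = 4.181 × 10^-4 mol
[Cr2O7^2-] = 4.181 × 10^-4 / 0.02011 = 0.02079 mol/L

0.02079 M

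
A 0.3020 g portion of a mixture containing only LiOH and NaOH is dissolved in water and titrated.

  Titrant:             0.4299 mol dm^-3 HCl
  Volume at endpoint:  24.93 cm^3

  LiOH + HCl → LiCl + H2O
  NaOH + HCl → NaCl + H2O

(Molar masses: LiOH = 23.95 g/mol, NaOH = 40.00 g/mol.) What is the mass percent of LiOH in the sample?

n(HCl) = 0.02493 × 0.4299 = 0.01072 mol
Let x = n(LiOH), y = n(NaOH).
Titrant: 1x + 1y = 0.01072;  mass: 23.95x + 40.00y = 0.3020
Solving, x = 7.894 × 10^-3 mol, y = 2.824 × 10^-3 mol
mass of LiOH = 7.894 × 10^-3 × 23.95 = 0.1891 g
% LiOH = 0.1891 / 0.3020 × 100 = 62.60 %

62.60 %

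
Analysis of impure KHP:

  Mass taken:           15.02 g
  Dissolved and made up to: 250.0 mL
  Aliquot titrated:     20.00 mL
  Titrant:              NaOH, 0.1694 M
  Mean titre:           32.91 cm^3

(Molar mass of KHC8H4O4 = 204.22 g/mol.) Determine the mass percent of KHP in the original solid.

94.75 %

KHC8H4O4 + NaOH → KNaC8H4O4 + H2O
n(NaOH) per titration = 0.03291 × 0.1694 = 5.575 × 10^-3 mol
n(KHC8H4O4) in each aliquot = 5.575 × 10^-3 mol (1:1 ratio)
n(KHC8H4O4) in the whole flask = 5.575 × 10^-3 × 250.0/20.00 = 0.06969 mol
mass of KHC8H4O4 = 0.06969 × 204.22 = 14.23 g
% KHC8H4O4 = 14.23 / 15.02 × 100 = 94.75 %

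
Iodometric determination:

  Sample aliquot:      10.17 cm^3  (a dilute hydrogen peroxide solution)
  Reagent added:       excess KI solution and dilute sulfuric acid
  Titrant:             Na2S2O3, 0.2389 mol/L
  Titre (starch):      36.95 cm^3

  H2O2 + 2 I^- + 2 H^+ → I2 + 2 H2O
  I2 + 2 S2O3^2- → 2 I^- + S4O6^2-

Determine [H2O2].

n(S2O3^2-) = 0.03695 × 0.2389 = 8.827 × 10^-3 mol
n(I2) = n(S2O3^2-)/2 = 4.414 × 10^-3 mol
n(H2O2) in the aliquot = 4.414 × 10^-3 mol (1:1 ratio)
[H2O2] = 4.414 × 10^-3 / 0.01017 = 0.4340 mol/L

0.4340 mol/L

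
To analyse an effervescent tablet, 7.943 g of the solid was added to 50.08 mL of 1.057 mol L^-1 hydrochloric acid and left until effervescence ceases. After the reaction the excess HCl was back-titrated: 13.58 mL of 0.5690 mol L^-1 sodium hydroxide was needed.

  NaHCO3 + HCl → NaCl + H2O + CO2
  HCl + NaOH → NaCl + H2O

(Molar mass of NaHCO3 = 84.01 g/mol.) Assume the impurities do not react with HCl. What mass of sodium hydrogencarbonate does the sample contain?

3.798 g

n(HCl) added = 0.05008 × 1.057 = 0.05293 mol
n(NaOH) used in back-titration = 0.01358 × 0.5690 = 7.727 × 10^-3 mol
n(HCl) left over = 7.727 × 10^-3 mol (1:1 ratio)
n(HCl) consumed by analyte = 0.05293 − 7.727 × 10^-3 = 0.04521 mol
n(NaHCO3) = 0.04521 mol (1:1 ratio)
mass of NaHCO3 = 0.04521 × 84.01 = 3.798 g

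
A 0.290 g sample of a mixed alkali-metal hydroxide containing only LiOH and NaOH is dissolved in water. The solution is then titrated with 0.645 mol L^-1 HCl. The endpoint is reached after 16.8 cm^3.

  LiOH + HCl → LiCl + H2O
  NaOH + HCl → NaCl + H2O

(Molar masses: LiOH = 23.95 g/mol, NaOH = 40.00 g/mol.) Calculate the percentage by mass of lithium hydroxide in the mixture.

73.8 %

n(HCl) = 0.0168 × 0.645 = 0.0108 mol
Let x = n(LiOH), y = n(NaOH).
Titrant: 1x + 1y = 0.0108;  mass: 23.95x + 40.00y = 0.290
Solving, x = 8.94 × 10^-3 mol, y = 1.90 × 10^-3 mol
mass of LiOH = 8.94 × 10^-3 × 23.95 = 0.214 g
% LiOH = 0.214 / 0.290 × 100 = 73.8 %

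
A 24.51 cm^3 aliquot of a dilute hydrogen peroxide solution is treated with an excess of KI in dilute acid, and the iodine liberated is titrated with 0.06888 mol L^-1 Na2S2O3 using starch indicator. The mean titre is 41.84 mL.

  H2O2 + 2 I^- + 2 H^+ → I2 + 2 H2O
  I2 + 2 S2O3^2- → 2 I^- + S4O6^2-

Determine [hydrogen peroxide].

0.05879 mol/L

n(S2O3^2-) = 0.04184 × 0.06888 = 2.882 × 10^-3 mol
n(I2) = n(S2O3^2-)/2 = 1.441 × 10^-3 mol
n(H2O2) in the aliquot = 1.441 × 10^-3 mol (1:1 ratio)
[H2O2] = 1.441 × 10^-3 / 0.02451 = 0.05879 mol/L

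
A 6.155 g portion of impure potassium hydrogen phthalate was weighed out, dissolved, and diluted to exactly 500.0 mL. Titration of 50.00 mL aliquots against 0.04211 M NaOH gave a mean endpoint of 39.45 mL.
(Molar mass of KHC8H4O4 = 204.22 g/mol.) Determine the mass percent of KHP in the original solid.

KHC8H4O4 + NaOH → KNaC8H4O4 + H2O
n(NaOH) per titration = 0.03945 × 0.04211 = 1.661 × 10^-3 mol
n(KHC8H4O4) in each aliquot = 1.661 × 10^-3 mol (1:1 ratio)
n(KHC8H4O4) in the whole flask = 1.661 × 10^-3 × 500.0/50.00 = 0.01661 mol
mass of KHC8H4O4 = 0.01661 × 204.22 = 3.393 g
% KHC8H4O4 = 3.393 / 6.155 × 100 = 55.12 %

55.12 %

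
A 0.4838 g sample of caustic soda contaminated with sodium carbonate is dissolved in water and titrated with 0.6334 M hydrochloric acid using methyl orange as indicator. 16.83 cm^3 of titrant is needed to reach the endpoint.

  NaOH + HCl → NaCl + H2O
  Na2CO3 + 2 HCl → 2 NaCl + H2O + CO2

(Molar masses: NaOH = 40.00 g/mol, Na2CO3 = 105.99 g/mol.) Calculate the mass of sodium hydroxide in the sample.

0.2497 g

n(HCl) = 0.01683 × 0.6334 = 0.01066 mol
Let x = n(NaOH), y = n(Na2CO3).
Titrant: 1x + 2y = 0.01066;  mass: 40.00x + 105.99y = 0.4838
Solving, x = 6.243 × 10^-3 mol, y = 2.208 × 10^-3 mol
mass of NaOH = 6.243 × 10^-3 × 40.00 = 0.2497 g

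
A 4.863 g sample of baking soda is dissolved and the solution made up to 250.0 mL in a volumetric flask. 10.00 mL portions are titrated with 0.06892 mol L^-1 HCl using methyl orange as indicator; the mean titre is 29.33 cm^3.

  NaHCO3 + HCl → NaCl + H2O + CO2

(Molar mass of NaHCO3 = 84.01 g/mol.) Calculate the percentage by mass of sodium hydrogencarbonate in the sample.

87.30 %

n(HCl) per titration = 0.02933 × 0.06892 = 2.021 × 10^-3 mol
n(NaHCO3) in each aliquot = 2.021 × 10^-3 mol (1:1 ratio)
n(NaHCO3) in the whole flask = 2.021 × 10^-3 × 250.0/10.00 = 0.05054 mol
mass of NaHCO3 = 0.05054 × 84.01 = 4.245 g
% NaHCO3 = 4.245 / 4.863 × 100 = 87.30 %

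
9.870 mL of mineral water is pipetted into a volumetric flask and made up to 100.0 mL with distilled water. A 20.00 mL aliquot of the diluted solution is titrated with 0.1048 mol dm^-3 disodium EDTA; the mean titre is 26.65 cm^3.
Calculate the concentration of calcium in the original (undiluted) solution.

Ca^2+ + EDTA^4- → [Ca(EDTA)]^2-
n(EDTA) = 0.02665 × 0.1048 = 2.793 × 10^-3 mol
n(Ca2+) in the aliquot = 2.793 × 10^-3 mol (1:1 ratio)
[Ca2+]_dilute = 2.793 × 10^-3 / 0.02000 = 0.1396 mol/L
Dilution factor = 100.0 / 9.870 = 10.13
[Ca2+]_stock = 0.1396 × 10.13 = 1.415 mol/L

1.415 mol/L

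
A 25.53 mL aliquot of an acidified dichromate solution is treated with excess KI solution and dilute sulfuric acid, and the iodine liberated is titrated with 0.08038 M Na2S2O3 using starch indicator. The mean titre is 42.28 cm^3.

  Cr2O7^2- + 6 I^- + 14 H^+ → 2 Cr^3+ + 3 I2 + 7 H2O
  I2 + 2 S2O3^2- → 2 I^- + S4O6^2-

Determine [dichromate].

n(S2O3^2-) = 0.04228 × 0.08038 = 3.398 × 10^-3 mol
n(I2) = n(S2O3^2-)/2 = 1.699 × 10^-3 mol
From the 1:3 ratio, n(Cr2O7^2-) in the aliquot = 1/3 × 1.699 × 10^-3 = 5.664 × 10^-4 mol
[Cr2O7^2-] = 5.664 × 10^-4 / 0.02553 = 0.02219 mol/L

0.02219 M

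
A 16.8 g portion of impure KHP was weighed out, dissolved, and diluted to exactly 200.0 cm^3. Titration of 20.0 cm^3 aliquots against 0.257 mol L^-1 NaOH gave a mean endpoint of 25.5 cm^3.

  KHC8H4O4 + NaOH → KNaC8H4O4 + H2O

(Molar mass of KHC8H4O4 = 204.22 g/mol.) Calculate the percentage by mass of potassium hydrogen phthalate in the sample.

79.7 %

n(NaOH) per titration = 0.0255 × 0.257 = 6.55 × 10^-3 mol
n(KHC8H4O4) in each aliquot = 6.55 × 10^-3 mol (1:1 ratio)
n(KHC8H4O4) in the whole flask = 6.55 × 10^-3 × 200.0/20.0 = 0.0655 mol
mass of KHC8H4O4 = 0.0655 × 204.22 = 13.4 g
% KHC8H4O4 = 13.4 / 16.8 × 100 = 79.7 %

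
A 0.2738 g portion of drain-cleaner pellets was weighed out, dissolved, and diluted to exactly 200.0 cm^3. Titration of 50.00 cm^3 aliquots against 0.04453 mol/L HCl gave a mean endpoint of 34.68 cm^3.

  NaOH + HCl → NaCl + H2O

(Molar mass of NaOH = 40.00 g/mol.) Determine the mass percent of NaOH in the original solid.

n(HCl) per titration = 0.03468 × 0.04453 = 1.544 × 10^-3 mol
n(NaOH) in each aliquot = 1.544 × 10^-3 mol (1:1 ratio)
n(NaOH) in the whole flask = 1.544 × 10^-3 × 200.0/50.00 = 6.177 × 10^-3 mol
mass of NaOH = 6.177 × 10^-3 × 40.00 = 0.2471 g
% NaOH = 0.2471 / 0.2738 × 100 = 90.24 %

90.24 %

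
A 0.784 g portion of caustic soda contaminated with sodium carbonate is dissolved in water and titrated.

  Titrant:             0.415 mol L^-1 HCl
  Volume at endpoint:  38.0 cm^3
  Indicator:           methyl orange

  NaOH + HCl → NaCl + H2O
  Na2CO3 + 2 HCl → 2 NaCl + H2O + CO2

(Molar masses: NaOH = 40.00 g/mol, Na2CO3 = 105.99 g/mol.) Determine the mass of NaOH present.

n(HCl) = 0.0380 × 0.415 = 0.0158 mol
Let x = n(NaOH), y = n(Na2CO3).
Titrant: 1x + 2y = 0.0158;  mass: 40.00x + 105.99y = 0.784
Solving, x = 3.98 × 10^-3 mol, y = 5.89 × 10^-3 mol
mass of NaOH = 3.98 × 10^-3 × 40.00 = 0.159 g

0.159 g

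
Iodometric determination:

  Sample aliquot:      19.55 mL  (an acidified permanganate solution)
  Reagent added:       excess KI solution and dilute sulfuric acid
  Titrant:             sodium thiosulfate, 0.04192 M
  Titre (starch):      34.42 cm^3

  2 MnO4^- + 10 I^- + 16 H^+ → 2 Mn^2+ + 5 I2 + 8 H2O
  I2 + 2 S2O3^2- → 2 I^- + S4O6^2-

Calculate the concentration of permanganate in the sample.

n(S2O3^2-) = 0.03442 × 0.04192 = 1.443 × 10^-3 mol
n(I2) = n(S2O3^2-)/2 = 7.214 × 10^-4 mol
From the 2:5 ratio, n(MnO4^-) in the aliquot = 2/5 × 7.214 × 10^-4 = 2.886 × 10^-4 mol
[MnO4^-] = 2.886 × 10^-4 / 0.01955 = 0.01476 mol/L

0.01476 M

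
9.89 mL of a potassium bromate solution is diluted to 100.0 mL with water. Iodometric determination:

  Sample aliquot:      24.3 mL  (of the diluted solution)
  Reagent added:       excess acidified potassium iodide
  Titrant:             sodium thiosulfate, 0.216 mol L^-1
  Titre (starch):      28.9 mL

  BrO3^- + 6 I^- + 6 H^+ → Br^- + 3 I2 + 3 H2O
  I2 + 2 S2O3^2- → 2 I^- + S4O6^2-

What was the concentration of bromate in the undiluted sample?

0.433 mol/L

n(S2O3^2-) = 0.0289 × 0.216 = 6.24 × 10^-3 mol
n(I2) = n(S2O3^2-)/2 = 3.12 × 10^-3 mol
From the 1:3 ratio, n(BrO3^-) in the aliquot = 1/3 × 3.12 × 10^-3 = 1.04 × 10^-3 mol
[BrO3^-]_dilute = 1.04 × 10^-3 / 0.0243 = 0.0428 mol/L
[BrO3^-]_original = 0.0428 × 100.0/9.89 = 0.433 mol/L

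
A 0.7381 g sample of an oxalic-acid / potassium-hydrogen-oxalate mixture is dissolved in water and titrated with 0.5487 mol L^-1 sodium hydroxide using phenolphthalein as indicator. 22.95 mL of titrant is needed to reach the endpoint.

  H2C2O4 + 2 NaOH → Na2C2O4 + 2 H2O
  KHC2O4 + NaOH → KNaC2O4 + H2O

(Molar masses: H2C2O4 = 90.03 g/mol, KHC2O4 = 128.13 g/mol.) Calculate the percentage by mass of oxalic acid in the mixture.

n(NaOH) = 0.02295 × 0.5487 = 0.01259 mol
Let x = n(H2C2O4), y = n(KHC2O4).
Titrant: 2x + 1y = 0.01259;  mass: 90.03x + 128.13y = 0.7381
Solving, x = 5.266 × 10^-3 mol, y = 2.060 × 10^-3 mol
mass of H2C2O4 = 5.266 × 10^-3 × 90.03 = 0.4741 g
% H2C2O4 = 0.4741 / 0.7381 × 100 = 64.23 %

64.23 %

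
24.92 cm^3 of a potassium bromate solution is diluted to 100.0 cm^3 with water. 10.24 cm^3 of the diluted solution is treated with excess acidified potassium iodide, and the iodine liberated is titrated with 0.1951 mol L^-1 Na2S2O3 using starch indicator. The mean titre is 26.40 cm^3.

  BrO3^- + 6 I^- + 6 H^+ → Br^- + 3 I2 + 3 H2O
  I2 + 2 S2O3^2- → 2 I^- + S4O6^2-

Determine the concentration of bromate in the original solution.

0.3364 mol/L

n(S2O3^2-) = 0.02640 × 0.1951 = 5.151 × 10^-3 mol
n(I2) = n(S2O3^2-)/2 = 2.575 × 10^-3 mol
From the 1:3 ratio, n(BrO3^-) in the aliquot = 1/3 × 2.575 × 10^-3 = 8.584 × 10^-4 mol
[BrO3^-]_dilute = 8.584 × 10^-4 / 0.01024 = 0.08383 mol/L
[BrO3^-]_original = 0.08383 × 100.0/24.92 = 0.3364 mol/L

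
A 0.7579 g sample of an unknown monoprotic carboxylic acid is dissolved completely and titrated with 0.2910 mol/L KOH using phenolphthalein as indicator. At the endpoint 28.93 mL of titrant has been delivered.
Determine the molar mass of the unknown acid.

90.03 g/mol

n(KOH) = 0.02893 L × 0.2910 mol/L = 8.419 × 10^-3 mol
n(HA) = 8.419 × 10^-3 mol (1:1 ratio)
M = m / n = 0.7579 g / 8.419 × 10^-3 mol = 90.03 g/mol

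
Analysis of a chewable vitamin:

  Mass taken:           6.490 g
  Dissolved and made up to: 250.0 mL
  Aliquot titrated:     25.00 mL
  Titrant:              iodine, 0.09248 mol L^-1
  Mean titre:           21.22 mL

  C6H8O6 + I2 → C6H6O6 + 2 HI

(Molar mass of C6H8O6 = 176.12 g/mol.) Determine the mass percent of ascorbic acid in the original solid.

53.25 %

n(I2) per titration = 0.02122 × 0.09248 = 1.962 × 10^-3 mol
n(C6H8O6) in each aliquot = 1.962 × 10^-3 mol (1:1 ratio)
n(C6H8O6) in the whole flask = 1.962 × 10^-3 × 250.0/25.00 = 0.01962 mol
mass of C6H8O6 = 0.01962 × 176.12 = 3.456 g
% C6H8O6 = 3.456 / 6.490 × 100 = 53.25 %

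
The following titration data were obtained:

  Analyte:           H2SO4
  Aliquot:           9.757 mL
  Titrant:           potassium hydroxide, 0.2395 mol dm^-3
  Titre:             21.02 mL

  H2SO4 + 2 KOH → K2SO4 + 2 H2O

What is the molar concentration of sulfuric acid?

n(KOH) = 0.02102 L × 0.2395 mol/L = 5.034 × 10^-3 mol
From the 1:2 mole ratio, n(H2SO4) = 1/2 × 5.034 × 10^-3 = 2.517 × 10^-3 mol
[H2SO4] = 2.517 × 10^-3 mol / 0.009757 L = 0.2580 mol/L

0.2580 mol/L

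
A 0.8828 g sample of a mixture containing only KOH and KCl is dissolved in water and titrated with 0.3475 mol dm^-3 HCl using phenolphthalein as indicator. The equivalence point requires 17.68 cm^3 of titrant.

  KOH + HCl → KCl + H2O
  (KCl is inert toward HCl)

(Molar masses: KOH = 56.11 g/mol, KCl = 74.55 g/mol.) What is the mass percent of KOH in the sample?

n(HCl) = 0.01768 × 0.3475 = 6.144 × 10^-3 mol
Let x = n(KOH), y = n(KCl).
Titrant: 1x = 6.144 × 10^-3;  mass: 56.11x + 74.55y = 0.8828
Solving, x = 6.144 × 10^-3 mol, y = 7.218 × 10^-3 mol
mass of KOH = 6.144 × 10^-3 × 56.11 = 0.3447 g
% KOH = 0.3447 / 0.8828 × 100 = 39.05 %

39.05 %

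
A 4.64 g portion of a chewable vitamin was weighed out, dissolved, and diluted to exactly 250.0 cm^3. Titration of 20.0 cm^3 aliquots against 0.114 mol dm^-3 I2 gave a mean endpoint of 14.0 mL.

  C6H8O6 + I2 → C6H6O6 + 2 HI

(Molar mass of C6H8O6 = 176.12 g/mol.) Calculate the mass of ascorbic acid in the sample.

3.51 g

n(I2) per titration = 0.0140 × 0.114 = 1.60 × 10^-3 mol
n(C6H8O6) in each aliquot = 1.60 × 10^-3 mol (1:1 ratio)
n(C6H8O6) in the whole flask = 1.60 × 10^-3 × 250.0/20.0 = 0.0199 mol
mass of C6H8O6 = 0.0199 × 176.12 = 3.51 g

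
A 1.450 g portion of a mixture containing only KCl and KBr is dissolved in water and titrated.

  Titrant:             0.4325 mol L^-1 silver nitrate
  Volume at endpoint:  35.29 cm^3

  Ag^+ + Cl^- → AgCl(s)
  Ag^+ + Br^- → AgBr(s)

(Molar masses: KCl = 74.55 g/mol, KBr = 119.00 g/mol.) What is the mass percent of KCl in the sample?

42.37 %

n(AgNO3) = 0.03529 × 0.4325 = 0.01526 mol
Let x = n(KCl), y = n(KBr).
Titrant: 1x + 1y = 0.01526;  mass: 74.55x + 119.00y = 1.450
Solving, x = 8.240 × 10^-3 mol, y = 7.022 × 10^-3 mol
mass of KCl = 8.240 × 10^-3 × 74.55 = 0.6143 g
% KCl = 0.6143 / 1.450 × 100 = 42.37 %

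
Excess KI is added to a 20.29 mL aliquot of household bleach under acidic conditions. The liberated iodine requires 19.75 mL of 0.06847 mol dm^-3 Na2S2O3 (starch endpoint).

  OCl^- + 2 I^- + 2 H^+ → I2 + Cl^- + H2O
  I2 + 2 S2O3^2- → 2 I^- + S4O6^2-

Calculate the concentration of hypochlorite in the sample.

0.03332 mol/L

n(S2O3^2-) = 0.01975 × 0.06847 = 1.352 × 10^-3 mol
n(I2) = n(S2O3^2-)/2 = 6.761 × 10^-4 mol
n(OCl^-) in the aliquot = 6.761 × 10^-4 mol (1:1 ratio)
[OCl^-] = 6.761 × 10^-4 / 0.02029 = 0.03332 mol/L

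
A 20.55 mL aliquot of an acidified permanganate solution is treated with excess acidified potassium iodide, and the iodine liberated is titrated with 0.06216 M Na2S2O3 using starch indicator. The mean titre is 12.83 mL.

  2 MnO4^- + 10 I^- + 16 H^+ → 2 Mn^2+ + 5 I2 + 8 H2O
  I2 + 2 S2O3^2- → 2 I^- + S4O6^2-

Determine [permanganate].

0.007762 M

n(S2O3^2-) = 0.01283 × 0.06216 = 7.975 × 10^-4 mol
n(I2) = n(S2O3^2-)/2 = 3.988 × 10^-4 mol
From the 2:5 ratio, n(MnO4^-) in the aliquot = 2/5 × 3.988 × 10^-4 = 1.595 × 10^-4 mol
[MnO4^-] = 1.595 × 10^-4 / 0.02055 = 0.007762 mol/L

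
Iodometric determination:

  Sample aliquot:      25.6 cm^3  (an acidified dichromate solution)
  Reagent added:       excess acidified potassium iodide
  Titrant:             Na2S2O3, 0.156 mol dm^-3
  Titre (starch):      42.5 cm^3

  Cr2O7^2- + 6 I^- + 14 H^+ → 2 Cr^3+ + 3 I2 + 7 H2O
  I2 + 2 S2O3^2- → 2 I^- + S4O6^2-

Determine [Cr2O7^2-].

0.0432 mol/L

n(S2O3^2-) = 0.0425 × 0.156 = 6.63 × 10^-3 mol
n(I2) = n(S2O3^2-)/2 = 3.31 × 10^-3 mol
From the 1:3 ratio, n(Cr2O7^2-) in the aliquot = 1/3 × 3.31 × 10^-3 = 1.10 × 10^-3 mol
[Cr2O7^2-] = 1.10 × 10^-3 / 0.0256 = 0.0432 mol/L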